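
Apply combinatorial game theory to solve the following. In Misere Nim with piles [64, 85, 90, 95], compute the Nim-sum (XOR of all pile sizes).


We need the XOR (exclusive or) of all pile sizes.
After XOR-ing pile 1 (size 64): 0 XOR 64 = 64
After XOR-ing pile 2 (size 85): 64 XOR 85 = 21
After XOR-ing pile 3 (size 90): 21 XOR 90 = 79
After XOR-ing pile 4 (size 95): 79 XOR 95 = 16
The Nim-value of this position is 16.

16


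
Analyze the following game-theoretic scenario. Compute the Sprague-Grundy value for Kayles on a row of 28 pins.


Kayles: a move removes 1 or 2 adjacent pins from a contiguous row.
Removing pins from a row of k leaves two independent rows (a, b) with a + b = k - 1 (one pin) or a + b = k - 2 (two pins); an end removal gives a = 0.
By Sprague-Grundy, G(k) = mex{ G(a) XOR G(b) } over all these splits. G(0) = 0.
G(1): splits (0,0):0^0=0 -> mex({0}) = 1
G(2): splits (0,1):0^1=1 (0,0):0^0=0 -> mex({0, 1}) = 2
G(3): splits (0,2):0^2=2 (1,1):1^1=0 (0,1):0^1=1 -> mex({0, 1, 2}) = 3
G(4): splits (0,3):0^3=3 (1,2):1^2=3 (0,2):0^2=2 (1,1):1^1=0 -> mex({0, 2, 3}) = 1
G(5): splits (0,4):0^1=1 (1,3):1^3=2 (2,2):2^2=0 (0,3):0^3=3 (1,2):1^2=3 -> mex({0, 1, 2, 3}) = 4
G(6) = mex({0, 1, 2, 4}) = 3
G(7) = mex({0, 1, 3, 4, 5}) = 2
G(8) = mex({0, 2, 3, 5, 6}) = 1
G(9) = mex({0, 1, 2, 3, 6, 7}) = 4
G(10) = mex({0, 1, 3, 4, 5, 7}) = 2
G(11) = mex({0, 1, 2, 3, 4, 5}) = 6
G(12) = mex({0, 1, 2, 3, 5, 6, 7}) = 4
G(13) = mex({0, 2, 3, 4, 6, 7}) = 1
G(14) = mex({0, 1, 4, 5, 6, 7}) = 2
G(15) = mex({0, 1, 2, 3, 4, 5, 6}) = 7
G(16) = mex({0, 2, 3, 5, 6, 7}) = 1
G(17) = mex({0, 1, 2, 3, 5, 6, 7}) = 4
G(18) = mex({0, 1, 2, 4, 5, 6}) = 3
G(19) = mex({0, 1, 3, 4, 5, 7}) = 2
G(20) = mex({0, 2, 3, 4, 5, 6, 7}) = 1
G(21) = mex({0, 1, 2, 3, 5, 6, 7}) = 4
G(22) = mex({0, 1, 2, 3, 4, 5, 7}) = 6
G(23) = mex({0, 1, 2, 3, 4, 5, 6}) = 7
G(24) = mex({0, 1, 2, 3, 5, 6, 7}) = 4
G(25) = mex({0, 2, 3, 4, 6, 7}) = 1
G(26) = mex({0, 1, 3, 4, 5, 6, 7}) = 2
G(27) = mex({0, 1, 2, 3, 4, 5, 6, 7}) = 8
G(28) = mex({0, 1, 2, 3, 4, 6, 7, 8}) = 5
Therefore G(28) = 5.

5


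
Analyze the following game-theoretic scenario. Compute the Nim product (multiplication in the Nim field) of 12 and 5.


Nim multiplication is bilinear over XOR: (u XOR v) * w = (u*w) XOR (v*w).
So we split each operand into its bit components and XOR the pairwise Nim products.
12 = 4 + 8 (as XOR of powers of 2).
5 = 1 + 4 (as XOR of powers of 2).
Using the standard Nim-product table on single bits:
  2*2 = 3,   2*4 = 8,   2*8 = 12,
  4*4 = 6,   4*8 = 11,  8*8 = 13,
and  1*x = x (identity), k*l = l*k (commutative).
Pairwise Nim products:
  4 * 1 = 4
  4 * 4 = 6
  8 * 1 = 8
  8 * 4 = 11
XOR them: 4 XOR 6 XOR 8 XOR 11 = 1.
Result: 12 * 5 = 1 (in Nim).

1


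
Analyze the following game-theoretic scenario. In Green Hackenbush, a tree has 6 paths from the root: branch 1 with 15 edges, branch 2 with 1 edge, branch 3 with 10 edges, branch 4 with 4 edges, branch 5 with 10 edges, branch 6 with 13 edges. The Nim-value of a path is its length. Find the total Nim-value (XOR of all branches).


The tree has 6 branches from the ground vertex.
In Green Hackenbush, the Nim-value of a simple path of length k is k.
Branch 1: length 15, Nim-value = 15
Branch 2: length 1, Nim-value = 1
Branch 3: length 10, Nim-value = 10
Branch 4: length 4, Nim-value = 4
Branch 5: length 10, Nim-value = 10
Branch 6: length 13, Nim-value = 13
Total Nim-value = XOR of all branch values:
0 XOR 15 = 15
15 XOR 1 = 14
14 XOR 10 = 4
4 XOR 4 = 0
0 XOR 10 = 10
10 XOR 13 = 7
Nim-value of the tree = 7

7


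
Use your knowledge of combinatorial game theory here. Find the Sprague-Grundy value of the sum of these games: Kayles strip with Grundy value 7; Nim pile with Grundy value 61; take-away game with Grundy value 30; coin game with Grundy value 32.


By the Sprague-Grundy theorem, the Grundy value of a sum of games is the XOR of individual Grundy values.
Kayles strip: Grundy value = 7. Running XOR: 0 XOR 7 = 7
Nim pile: Grundy value = 61. Running XOR: 7 XOR 61 = 58
take-away game: Grundy value = 30. Running XOR: 58 XOR 30 = 36
coin game: Grundy value = 32. Running XOR: 36 XOR 32 = 4
The combined Grundy value is 4.

4


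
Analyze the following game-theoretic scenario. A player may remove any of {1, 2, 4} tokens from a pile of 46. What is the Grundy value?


The subtraction set is S = {1, 2, 4}.
G(k) = mex{ G(k - s) : s in S, s <= k }. We compute iteratively: G(0) = 0.
G(1) = mex({0}) = 1
G(2) = mex({0, 1}) = 2
G(3) = mex({1, 2}) = 0
G(4) = mex({0, 2}) = 1
G(5) = mex({0, 1}) = 2
G(6) = mex({1, 2}) = 0
Observe that G(3)..G(6) = 0, 1, 2, 0 repeats G(0)..G(3) = 0, 1, 2, 0.
For k >= max(S) = 4, G(k) is determined by the previous 4 values G(k-4)..G(k-1); a window of 4 consecutive values has recurred shifted by 3, so by induction G(k + 3) = G(k) for all k >= 0: the sequence is periodic from the start with period 3.
One period: G(0..2) = 0, 1, 2.
46 mod 3 = 1, so G(46) = G(1) = 1.

1


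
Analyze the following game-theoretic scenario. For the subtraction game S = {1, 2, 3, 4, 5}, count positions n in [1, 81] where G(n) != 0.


Subtraction set S = {1, 2, 3, 4, 5}, so G(n) = n mod 6.
G(n) = 0 when n is a multiple of 6.
Multiples of 6 in [1, 81]: 13
N-positions (nonzero Grundy) = 81 - 13 = 68

68


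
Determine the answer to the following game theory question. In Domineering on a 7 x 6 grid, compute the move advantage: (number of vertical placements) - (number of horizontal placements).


Board is 7 x 6 (rows x cols).
Left (vertical) placements: (rows-1) * cols = 6 * 6 = 36
Right (horizontal) placements: rows * (cols-1) = 7 * 5 = 35
Advantage = Left - Right = 36 - 35 = 1

1


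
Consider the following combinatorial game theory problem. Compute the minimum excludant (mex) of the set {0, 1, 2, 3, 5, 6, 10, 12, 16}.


Set = {0, 1, 2, 3, 5, 6, 10, 12, 16}
0 is in the set.
1 is in the set.
2 is in the set.
3 is in the set.
4 is NOT in the set. This is the mex.
mex = 4

4


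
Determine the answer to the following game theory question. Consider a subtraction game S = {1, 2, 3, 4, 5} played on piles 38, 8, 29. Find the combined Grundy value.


Subtraction set: {1, 2, 3, 4, 5}
For this subtraction set, G(n) = n mod 6 (period = max + 1 = 6).
Pile 1 (size 38): G(38) = 38 mod 6 = 2
Pile 2 (size 8): G(8) = 8 mod 6 = 2
Pile 3 (size 29): G(29) = 29 mod 6 = 5
Total Grundy value = XOR of all: 2 XOR 2 XOR 5 = 5

5


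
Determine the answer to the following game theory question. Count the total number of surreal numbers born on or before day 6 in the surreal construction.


Day 0: {|} = 0 is born. Count = 1.
Day n: the number of surreal numbers born by day n is 2^(n+1) - 1.
By day 0: 2^1 - 1 = 1
By day 1: 2^2 - 1 = 3
By day 2: 2^3 - 1 = 7
By day 3: 2^4 - 1 = 15
By day 4: 2^5 - 1 = 31
By day 5: 2^6 - 1 = 63
By day 6: 2^7 - 1 = 127
By day 6: 127 surreal numbers.

127


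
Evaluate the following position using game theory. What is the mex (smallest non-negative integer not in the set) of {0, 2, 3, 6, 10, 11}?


Set = {0, 2, 3, 6, 10, 11}
0 is in the set.
1 is NOT in the set. This is the mex.
mex = 1

1


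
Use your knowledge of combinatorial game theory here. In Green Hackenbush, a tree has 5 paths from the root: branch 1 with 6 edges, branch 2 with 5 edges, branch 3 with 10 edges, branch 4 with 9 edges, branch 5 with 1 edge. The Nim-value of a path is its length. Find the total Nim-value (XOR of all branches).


The tree has 5 branches from the ground vertex.
In Green Hackenbush, the Nim-value of a simple path of length k is k.
Branch 1: length 6, Nim-value = 6
Branch 2: length 5, Nim-value = 5
Branch 3: length 10, Nim-value = 10
Branch 4: length 9, Nim-value = 9
Branch 5: length 1, Nim-value = 1
Total Nim-value = XOR of all branch values:
0 XOR 6 = 6
6 XOR 5 = 3
3 XOR 10 = 9
9 XOR 9 = 0
0 XOR 1 = 1
Nim-value of the tree = 1

1


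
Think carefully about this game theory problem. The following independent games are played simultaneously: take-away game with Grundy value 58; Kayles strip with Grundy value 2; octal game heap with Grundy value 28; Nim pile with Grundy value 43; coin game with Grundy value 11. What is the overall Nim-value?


By the Sprague-Grundy theorem, the Grundy value of a sum of games is the XOR of individual Grundy values.
take-away game: Grundy value = 58. Running XOR: 0 XOR 58 = 58
Kayles strip: Grundy value = 2. Running XOR: 58 XOR 2 = 56
octal game heap: Grundy value = 28. Running XOR: 56 XOR 28 = 36
Nim pile: Grundy value = 43. Running XOR: 36 XOR 43 = 15
coin game: Grundy value = 11. Running XOR: 15 XOR 11 = 4
The combined Grundy value is 4.

4


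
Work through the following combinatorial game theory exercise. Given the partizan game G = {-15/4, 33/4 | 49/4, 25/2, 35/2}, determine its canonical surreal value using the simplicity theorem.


Left options: {-15/4, 33/4}, max = 33/4
Right options: {49/4, 25/2, 35/2}, min = 49/4
All options are numbers and max(Left) < min(Right), so by the simplicity theorem the value is the simplest (earliest-born) number strictly between 33/4 and 49/4.
Integers 9 through 12 all lie strictly between 33/4 and 49/4.
Among integers, the simplest (lowest birthday = smallest |n|; 0 is born on day 0, +-n on day n) is 9.
No non-integer in the interval can be simpler: if x is a non-integer in the interval, then floor(x) or ceil(x) also lies in the interval (the interval contains an integer), and both are proper prefixes of x's sign expansion, i.e. born earlier. So the game value is 9.
Game value = 9

9


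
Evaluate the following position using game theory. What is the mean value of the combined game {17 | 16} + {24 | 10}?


G1 = {17 | 16}, G2 = {24 | 10}
Each is a switch {a | b} with numbers a > b; its mean value is (a + b)/2, and mean value is additive over game sums: m(G1 + G2) = m(G1) + m(G2).
Mean of G1 = (17 + (16))/2 = 33/2 = 33/2
Mean of G2 = (24 + (10))/2 = 34/2 = 17
Mean of G1 + G2 = 33/2 + 17 = 67/2

67/2


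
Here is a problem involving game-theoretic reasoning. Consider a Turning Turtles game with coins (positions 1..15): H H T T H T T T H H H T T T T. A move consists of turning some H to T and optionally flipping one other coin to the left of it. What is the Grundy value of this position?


Coins: H H T T H T T T H H H T T T T
Key fact: a single head at position k behaves exactly like a Nim heap of size k (turning it to T and optionally flipping a coin at j < k corresponds to moving the heap from k to j, or to 0), and heads combine as a disjunctive sum (two heads at the same place would cancel, matching j XOR j = 0). So the Nim-value is the XOR of the 1-indexed positions of the heads.
Face-up positions (1-indexed): [1, 2, 5, 9, 10, 11]
XOR 0 with 1: 0 XOR 1 = 1
XOR 1 with 2: 1 XOR 2 = 3
XOR 3 with 5: 3 XOR 5 = 6
XOR 6 with 9: 6 XOR 9 = 15
XOR 15 with 10: 15 XOR 10 = 5
XOR 5 with 11: 5 XOR 11 = 14
Nim-value = 14

14


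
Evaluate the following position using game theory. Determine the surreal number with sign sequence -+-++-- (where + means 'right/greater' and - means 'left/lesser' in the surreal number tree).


Sign expansion: -+-++--
Rule: track bounds (lo, hi), initially (-inf, +inf). On '+', the current value becomes lo and we move to the simplest number in (value, hi): value + 1 if hi = +inf, otherwise the midpoint (value + hi)/2. On '-', the current value becomes hi and we move to value - 1 if lo = -inf, otherwise the midpoint (lo + value)/2.
Start at 0.
Step 1: sign = -, move left. Bounds: (-inf, 0). Value = -1
Step 2: sign = +, move right. Bounds: (-1, 0). Value = -1/2
Step 3: sign = -, move left. Bounds: (-1, -1/2). Value = -3/4
Step 4: sign = +, move right. Bounds: (-3/4, -1/2). Value = -5/8
Step 5: sign = +, move right. Bounds: (-5/8, -1/2). Value = -9/16
Step 6: sign = -, move left. Bounds: (-5/8, -9/16). Value = -19/32
Step 7: sign = -, move left. Bounds: (-5/8, -19/32). Value = -39/64
The surreal number with sign expansion -+-++-- is -39/64.

-39/64


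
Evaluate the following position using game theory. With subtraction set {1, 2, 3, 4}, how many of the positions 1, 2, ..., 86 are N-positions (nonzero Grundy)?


Subtraction set S = {1, 2, 3, 4}, so G(n) = n mod 5.
G(n) = 0 when n is a multiple of 5.
Multiples of 5 in [1, 86]: 17
N-positions (nonzero Grundy) = 86 - 17 = 69

69


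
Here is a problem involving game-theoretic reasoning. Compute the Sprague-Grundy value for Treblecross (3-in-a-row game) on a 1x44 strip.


Treblecross: place X on empty cells; 3-in-a-row wins.
Playing within two cells of an existing X lets the opponent win at once, so sensible play treats the cells i-2..i+2 around each X as dead. The player left with no safe cell loses, so this is a normal-play take-away game on strips of safe cells.
Placing X at cell i (0-indexed) of a strip of k safe cells leaves independent strips of sizes max(0, i-2) and max(0, k-i-3). Hence G(k) = mex{ G(max(0,i-2)) XOR G(max(0,k-i-3)) : 0 <= i < k }, with G(0) = 0.
G(1): splits (0,0):0^0=0 -> mex({0}) = 1
G(2): splits (0,0):0^0=0 -> mex({0}) = 1
G(3): splits (0,0):0^0=0 -> mex({0}) = 1
G(4): splits (0,1):0^1=1 (0,0):0^0=0 -> mex({0, 1}) = 2
G(5): splits (0,2):0^1=1 (0,1):0^1=1 (0,0):0^0=0 -> mex({0, 1}) = 2
G(6) = mex({1}) = 0
G(7) = mex({0, 1, 2}) = 3
G(8) = mex({0, 1, 2}) = 3
G(9) = mex({0, 2}) = 1
G(10) = mex({0, 2, 3}) = 1
G(11) = mex({0, 3}) = 1
G(12) = mex({1, 3}) = 0
G(13) = mex({0, 1, 2, 3}) = 4
G(14) = mex({0, 1, 2}) = 3
G(15) = mex({0, 1, 2}) = 3
G(16) = mex({0, 1, 2, 4}) = 3
G(17) = mex({0, 1, 3, 4}) = 2
G(18) = mex({0, 1, 3, 4}) = 2
G(19) = mex({0, 1, 3, 5}) = 2
G(20) = mex({0, 1, 2, 3, 5}) = 4
G(21) = mex({0, 1, 2, 3, 5}) = 4
G(22) = mex({1, 2, 6}) = 0
G(23) = mex({0, 1, 2, 3, 4, 6}) = 5
G(24) = mex({0, 1, 2, 3, 4}) = 5
G(25) = mex({0, 1, 3, 4, 7}) = 2
G(26) = mex({0, 1, 3, 4, 5, 7}) = 2
G(27) = mex({0, 1, 3, 5}) = 2
G(28) = mex({0, 1, 2, 5}) = 3
G(29) = mex({0, 1, 2, 4, 5, 6}) = 3
G(30) = mex({1, 2, 4, 6}) = 0
G(31) = mex({0, 1, 2, 3, 4, 6}) = 5
G(32) = mex({1, 2, 3, 4, 7}) = 0
G(33) = mex({0, 3, 7}) = 1
G(34) = mex({0, 2, 3, 5, 7}) = 1
G(35) = mex({0, 2, 3, 5, 6}) = 1
G(36) = mex({0, 1, 2, 5, 6}) = 3
G(37) = mex({0, 1, 2, 4, 5, 6}) = 3
G(38) = mex({0, 1, 2, 4}) = 3
G(39) = mex({0, 1, 2, 3, 4, 7}) = 5
G(40) = mex({0, 1, 2, 3, 4, 5, 7}) = 6
G(41) = mex({0, 1, 2, 3, 5, 7}) = 4
G(42) = mex({0, 1, 2, 3, 5, 6, 7}) = 4
G(43) = mex({0, 2, 3, 5, 6}) = 1
G(44) = mex({1, 2, 3, 4, 5, 6}) = 0
Therefore G(44) = 0.

0


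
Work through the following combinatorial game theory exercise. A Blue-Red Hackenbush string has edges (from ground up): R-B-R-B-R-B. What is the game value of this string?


Edges (from ground): R-B-R-B-R-B
By Berlekamp's sign-expansion rule, a Blue-Red Hackenbush stalk has the value of the surreal number whose sign sequence is the edge sequence with B -> + and R -> -.
Sign sequence: -+-+-+
Trace the sign expansion in the surreal number tree, starting from 0:
Edge 1: R (sign -) -> bounds (-inf, 0), value = -1
Edge 2: B (sign +) -> bounds (-1, 0), value = -1/2
Edge 3: R (sign -) -> bounds (-1, -1/2), value = -3/4
Edge 4: B (sign +) -> bounds (-3/4, -1/2), value = -5/8
Edge 5: R (sign -) -> bounds (-3/4, -5/8), value = -11/16
Edge 6: B (sign +) -> bounds (-11/16, -5/8), value = -21/32
Game value = -21/32

-21/32


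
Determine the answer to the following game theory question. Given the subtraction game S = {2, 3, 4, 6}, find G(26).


The subtraction set is S = {2, 3, 4, 6}.
G(k) = mex{ G(k - s) : s in S, s <= k }. We compute iteratively: G(0) = 0.
G(1) = mex({}) = 0
G(2) = mex({0}) = 1
G(3) = mex({0}) = 1
G(4) = mex({0, 1}) = 2
G(5) = mex({0, 1}) = 2
G(6) = mex({0, 1, 2}) = 3
G(7) = mex({0, 1, 2}) = 3
G(8) = mex({1, 2, 3}) = 0
G(9) = mex({1, 2, 3}) = 0
G(10) = mex({0, 2, 3}) = 1
G(11) = mex({0, 2, 3}) = 1
G(12) = mex({0, 1, 3}) = 2
G(13) = mex({0, 1, 3}) = 2
Observe that G(8)..G(13) = 0, 0, 1, 1, 2, 2 repeats G(0)..G(5) = 0, 0, 1, 1, 2, 2.
For k >= max(S) = 6, G(k) is determined by the previous 6 values G(k-6)..G(k-1); a window of 6 consecutive values has recurred shifted by 8, so by induction G(k + 8) = G(k) for all k >= 0: the sequence is periodic from the start with period 8.
One period: G(0..7) = 0, 0, 1, 1, 2, 2, 3, 3.
26 mod 8 = 2, so G(26) = G(2) = 1.

1


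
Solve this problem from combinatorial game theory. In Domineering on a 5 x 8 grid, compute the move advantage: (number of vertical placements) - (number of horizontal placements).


Board is 5 x 8 (rows x cols).
Left (vertical) placements: (rows-1) * cols = 4 * 8 = 32
Right (horizontal) placements: rows * (cols-1) = 5 * 7 = 35
Advantage = Left - Right = 32 - 35 = -3

-3


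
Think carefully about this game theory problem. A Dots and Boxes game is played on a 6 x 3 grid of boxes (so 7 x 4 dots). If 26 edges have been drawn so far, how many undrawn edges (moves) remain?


Grid: 6 x 3 boxes, i.e. 7 rows and 4 columns of dots.
Horizontal edges: (rows + 1) * cols = 7 * 3 = 21
Vertical edges: rows * (cols + 1) = 6 * 4 = 24
Total edges: 21 + 24 = 45
Edges drawn: 26
Remaining: 45 - 26 = 19

19


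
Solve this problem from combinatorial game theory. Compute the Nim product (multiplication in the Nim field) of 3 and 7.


Nim multiplication is bilinear over XOR: (u XOR v) * w = (u*w) XOR (v*w).
So we split each operand into its bit components and XOR the pairwise Nim products.
3 = 1 + 2 (as XOR of powers of 2).
7 = 1 + 2 + 4 (as XOR of powers of 2).
Using the standard Nim-product table on single bits:
  2*2 = 3,   2*4 = 8,   2*8 = 12,
  4*4 = 6,   4*8 = 11,  8*8 = 13,
and  1*x = x (identity), k*l = l*k (commutative).
Pairwise Nim products:
  1 * 1 = 1
  1 * 2 = 2
  1 * 4 = 4
  2 * 1 = 2
  2 * 2 = 3
  2 * 4 = 8
XOR them: 1 XOR 2 XOR 4 XOR 2 XOR 3 XOR 8 = 14.
Result: 3 * 7 = 14 (in Nim).

14


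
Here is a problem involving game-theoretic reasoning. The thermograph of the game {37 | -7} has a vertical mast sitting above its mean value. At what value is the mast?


Game = {37 | -7}, a switch {a | b} with numbers a > b.
Its thermograph has left wall a - t and right wall b + t, which meet at t = (a - b)/2, where both equal (a + b)/2. So the mast (mean value) is at (a + b)/2.
Mean = (37 + (-7))/2 = 30/2 = 15

15


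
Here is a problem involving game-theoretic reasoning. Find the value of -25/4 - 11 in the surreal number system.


x = -25/4, y = 11
Converting to common denominator: 4
x = -25/4, y = 44/4
x - y = -25/4 - 11 = -69/4

-69/4


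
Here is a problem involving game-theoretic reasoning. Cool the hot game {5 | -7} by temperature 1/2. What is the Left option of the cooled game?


Original game: {5 | -7} (a switch {a | b} with a > b).
Cooling by t (for t below the temperature (a - b)/2 = 6) taxes each move by t: {a | b} cooled by t is {a - t | b + t}.
Cooling amount: t = 1/2
Cooled Left option: 5 - 1/2 = 9/2
Cooled Right option: -7 + 1/2 = -13/2
Cooled game: {9/2 | -13/2}
Left option = 9/2

9/2


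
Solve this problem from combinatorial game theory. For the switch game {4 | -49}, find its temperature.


The game is {4 | -49}, a switch {a | b} with numbers a > b.
Cooling {a | b} by t gives {a - t | b + t}, which stops being hot when a - t = b + t, i.e. at t = (a - b)/2. So the temperature of a switch is (a - b)/2.
Temperature = (Left option - Right option) / 2
= (4 - (-49)) / 2
= 53 / 2
= 53/2

53/2


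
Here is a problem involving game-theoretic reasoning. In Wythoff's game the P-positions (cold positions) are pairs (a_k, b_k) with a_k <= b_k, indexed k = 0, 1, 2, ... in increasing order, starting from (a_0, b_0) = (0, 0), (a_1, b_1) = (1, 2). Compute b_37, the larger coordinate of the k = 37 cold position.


By Wythoff's theorem, a_k = floor(k * phi) and b_k = floor(k * phi^2) = a_k + k, where phi = (1 + sqrt(5))/2 is the golden ratio.
phi = (1 + sqrt(5))/2 = 1.618034
phi^2 = phi + 1 = 2.618034
k = 37
k * phi^2 = 37 * 2.618034 = 96.867258
b_37 = floor(k * phi^2) = 96 (check: a_37 + k = 59 + 37 = 96)

96


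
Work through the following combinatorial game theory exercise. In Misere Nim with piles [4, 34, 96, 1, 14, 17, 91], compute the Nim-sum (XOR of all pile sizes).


We need the XOR (exclusive or) of all pile sizes.
After XOR-ing pile 1 (size 4): 0 XOR 4 = 4
After XOR-ing pile 2 (size 34): 4 XOR 34 = 38
After XOR-ing pile 3 (size 96): 38 XOR 96 = 70
After XOR-ing pile 4 (size 1): 70 XOR 1 = 71
After XOR-ing pile 5 (size 14): 71 XOR 14 = 73
After XOR-ing pile 6 (size 17): 73 XOR 17 = 88
After XOR-ing pile 7 (size 91): 88 XOR 91 = 3
The Nim-value of this position is 3.

3


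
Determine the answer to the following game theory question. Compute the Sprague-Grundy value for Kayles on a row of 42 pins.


Kayles: a move removes 1 or 2 adjacent pins from a contiguous row.
Removing pins from a row of k leaves two independent rows (a, b) with a + b = k - 1 (one pin) or a + b = k - 2 (two pins); an end removal gives a = 0.
By Sprague-Grundy, G(k) = mex{ G(a) XOR G(b) } over all these splits. G(0) = 0.
G(1): splits (0,0):0^0=0 -> mex({0}) = 1
G(2): splits (0,1):0^1=1 (0,0):0^0=0 -> mex({0, 1}) = 2
G(3): splits (0,2):0^2=2 (1,1):1^1=0 (0,1):0^1=1 -> mex({0, 1, 2}) = 3
G(4): splits (0,3):0^3=3 (1,2):1^2=3 (0,2):0^2=2 (1,1):1^1=0 -> mex({0, 2, 3}) = 1
G(5): splits (0,4):0^1=1 (1,3):1^3=2 (2,2):2^2=0 (0,3):0^3=3 (1,2):1^2=3 -> mex({0, 1, 2, 3}) = 4
G(6) = mex({0, 1, 2, 4}) = 3
G(7) = mex({0, 1, 3, 4, 5}) = 2
G(8) = mex({0, 2, 3, 5, 6}) = 1
G(9) = mex({0, 1, 2, 3, 6, 7}) = 4
G(10) = mex({0, 1, 3, 4, 5, 7}) = 2
G(11) = mex({0, 1, 2, 3, 4, 5}) = 6
G(12) = mex({0, 1, 2, 3, 5, 6, 7}) = 4
G(13) = mex({0, 2, 3, 4, 6, 7}) = 1
G(14) = mex({0, 1, 4, 5, 6, 7}) = 2
G(15) = mex({0, 1, 2, 3, 4, 5, 6}) = 7
G(16) = mex({0, 2, 3, 5, 6, 7}) = 1
G(17) = mex({0, 1, 2, 3, 5, 6, 7}) = 4
G(18) = mex({0, 1, 2, 4, 5, 6}) = 3
G(19) = mex({0, 1, 3, 4, 5, 7}) = 2
G(20) = mex({0, 2, 3, 4, 5, 6, 7}) = 1
G(21) = mex({0, 1, 2, 3, 5, 6, 7}) = 4
G(22) = mex({0, 1, 2, 3, 4, 5, 7}) = 6
G(23) = mex({0, 1, 2, 3, 4, 5, 6}) = 7
G(24) = mex({0, 1, 2, 3, 5, 6, 7}) = 4
G(25) = mex({0, 2, 3, 4, 6, 7}) = 1
G(26) = mex({0, 1, 3, 4, 5, 6, 7}) = 2
G(27) = mex({0, 1, 2, 3, 4, 5, 6, 7}) = 8
G(28) = mex({0, 1, 2, 3, 4, 6, 7, 8}) = 5
G(29) = mex({0, 1, 2, 3, 5, 6, 7, 8, 9}) = 4
G(30) = mex({0, 1, 2, 3, 4, 5, 6, 9, 10}) = 7
G(31) = mex({0, 1, 3, 4, 5, 7, 10, 11}) = 2
G(32) = mex({0, 2, 3, 4, 5, 6, 7, 9, 11}) = 1
G(33) = mex({0, 1, 2, 3, 4, 5, 6, 7, 9, 12}) = 8
G(34) = mex({0, 1, 2, 3, 4, 5, 7, 8, 11, 12}) = 6
G(35) = mex({0, 1, 2, 3, 4, 5, 6, 8, 9, 10, 11}) = 7
G(36) = mex({0, 1, 2, 3, 5, 6, 7, 9, 10}) = 4
G(37) = mex({0, 2, 3, 4, 6, 7, 9, 10, 11, 12}) = 1
G(38) = mex({0, 1, 3, 4, 5, 6, 7, 9, 10, 11, 12}) = 2
G(39) = mex({0, 1, 2, 4, 5, 6, 7, 9, 10, 12, 14}) = 3
G(40) = mex({0, 2, 3, 4, 6, 7, 11, 12, 14}) = 1
G(41) = mex({0, 1, 2, 3, 5, 6, 7, 9, 10, 11, 12}) = 4
G(42) = mex({0, 1, 2, 3, 4, 5, 6, 9, 10}) = 7
Therefore G(42) = 7.

7


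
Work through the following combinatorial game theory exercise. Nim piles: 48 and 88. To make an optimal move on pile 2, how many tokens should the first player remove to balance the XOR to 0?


Piles: 48 and 88
Current XOR: 48 XOR 88 = 104 (non-zero, so this is an N-position).
To make the XOR zero, we need to find a move that balances the piles.
For pile 2 (size 88): target = 88 XOR 104 = 48
We reduce pile 2 from 88 to 48.
Tokens removed: 88 - 48 = 40
Verification: 48 XOR 48 = 0

40


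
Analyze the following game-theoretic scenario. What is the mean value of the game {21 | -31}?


Game = {21 | -31}, a switch {a | b} with numbers a > b.
Its thermograph has left wall a - t and right wall b + t, which meet at t = (a - b)/2, where both equal (a + b)/2. So the mast (mean value) is at (a + b)/2.
Mean = (21 + (-31))/2 = -10/2 = -5

-5


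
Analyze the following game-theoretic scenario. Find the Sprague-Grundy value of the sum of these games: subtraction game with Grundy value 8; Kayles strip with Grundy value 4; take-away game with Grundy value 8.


By the Sprague-Grundy theorem, the Grundy value of a sum of games is the XOR of individual Grundy values.
subtraction game: Grundy value = 8. Running XOR: 0 XOR 8 = 8
Kayles strip: Grundy value = 4. Running XOR: 8 XOR 4 = 12
take-away game: Grundy value = 8. Running XOR: 12 XOR 8 = 4
The combined Grundy value is 4.

4


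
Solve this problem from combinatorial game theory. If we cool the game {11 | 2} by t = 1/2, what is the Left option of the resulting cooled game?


Original game: {11 | 2} (a switch {a | b} with a > b).
Cooling by t (for t below the temperature (a - b)/2 = 9/2) taxes each move by t: {a | b} cooled by t is {a - t | b + t}.
Cooling amount: t = 1/2
Cooled Left option: 11 - 1/2 = 21/2
Cooled Right option: 2 + 1/2 = 5/2
Cooled game: {21/2 | 5/2}
Left option = 21/2

21/2


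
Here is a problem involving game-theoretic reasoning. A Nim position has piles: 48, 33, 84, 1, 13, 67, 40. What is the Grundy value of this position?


We need the XOR (exclusive or) of all pile sizes.
After XOR-ing pile 1 (size 48): 0 XOR 48 = 48
After XOR-ing pile 2 (size 33): 48 XOR 33 = 17
After XOR-ing pile 3 (size 84): 17 XOR 84 = 69
After XOR-ing pile 4 (size 1): 69 XOR 1 = 68
After XOR-ing pile 5 (size 13): 68 XOR 13 = 73
After XOR-ing pile 6 (size 67): 73 XOR 67 = 10
After XOR-ing pile 7 (size 40): 10 XOR 40 = 34
The Nim-value of this position is 34.

34


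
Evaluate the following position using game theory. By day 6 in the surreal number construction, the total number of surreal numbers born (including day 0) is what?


Day 0: {|} = 0 is born. Count = 1.
Day n: the number of surreal numbers born by day n is 2^(n+1) - 1.
By day 0: 2^1 - 1 = 1
By day 1: 2^2 - 1 = 3
By day 2: 2^3 - 1 = 7
By day 3: 2^4 - 1 = 15
By day 4: 2^5 - 1 = 31
By day 5: 2^6 - 1 = 63
By day 6: 2^7 - 1 = 127
By day 6: 127 surreal numbers.

127


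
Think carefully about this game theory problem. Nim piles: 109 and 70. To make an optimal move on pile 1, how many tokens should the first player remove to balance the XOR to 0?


Piles: 109 and 70
Current XOR: 109 XOR 70 = 43 (non-zero, so this is an N-position).
To make the XOR zero, we need to find a move that balances the piles.
For pile 1 (size 109): target = 109 XOR 43 = 70
We reduce pile 1 from 109 to 70.
Tokens removed: 109 - 70 = 39
Verification: 70 XOR 70 = 0

39


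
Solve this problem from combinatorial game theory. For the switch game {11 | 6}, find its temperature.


The game is {11 | 6}, a switch {a | b} with numbers a > b.
Cooling {a | b} by t gives {a - t | b + t}, which stops being hot when a - t = b + t, i.e. at t = (a - b)/2. So the temperature of a switch is (a - b)/2.
Temperature = (Left option - Right option) / 2
= (11 - (6)) / 2
= 5 / 2
= 5/2

5/2


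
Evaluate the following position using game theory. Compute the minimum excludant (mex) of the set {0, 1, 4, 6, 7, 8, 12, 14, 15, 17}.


Set = {0, 1, 4, 6, 7, 8, 12, 14, 15, 17}
0 is in the set.
1 is in the set.
2 is NOT in the set. This is the mex.
mex = 2

2


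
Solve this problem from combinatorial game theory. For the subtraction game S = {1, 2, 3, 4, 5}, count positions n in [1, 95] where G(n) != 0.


Subtraction set S = {1, 2, 3, 4, 5}, so G(n) = n mod 6.
G(n) = 0 when n is a multiple of 6.
Multiples of 6 in [1, 95]: 15
N-positions (nonzero Grundy) = 95 - 15 = 80

80


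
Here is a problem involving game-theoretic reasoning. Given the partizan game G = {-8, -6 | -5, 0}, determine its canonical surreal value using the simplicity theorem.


Left options: {-8, -6}, max = -6
Right options: {-5, 0}, min = -5
All options are numbers and max(Left) < min(Right), so by the simplicity theorem the value is the simplest (earliest-born) number strictly between -6 and -5.
No integer lies strictly between -6 and -5, so the value is the dyadic rational m/2^k in the interval with the smallest k (then m odd); search k = 1, 2, ...:
Denominator 2: -11/2 lies strictly between -6 and -5 -- found.
The simplest number in the interval is -11/2.
Game value = -11/2

-11/2


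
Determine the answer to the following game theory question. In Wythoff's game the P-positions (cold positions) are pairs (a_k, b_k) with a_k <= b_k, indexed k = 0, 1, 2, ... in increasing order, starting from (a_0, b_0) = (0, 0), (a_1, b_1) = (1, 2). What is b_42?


By Wythoff's theorem, a_k = floor(k * phi) and b_k = floor(k * phi^2) = a_k + k, where phi = (1 + sqrt(5))/2 is the golden ratio.
phi = (1 + sqrt(5))/2 = 1.618034
phi^2 = phi + 1 = 2.618034
k = 42
k * phi^2 = 42 * 2.618034 = 109.957428
b_42 = floor(k * phi^2) = 109 (check: a_42 + k = 67 + 42 = 109)

109


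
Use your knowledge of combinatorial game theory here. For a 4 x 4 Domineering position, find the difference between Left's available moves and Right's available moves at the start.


Board is 4 x 4 (rows x cols).
Left (vertical) placements: (rows-1) * cols = 3 * 4 = 12
Right (horizontal) placements: rows * (cols-1) = 4 * 3 = 12
Advantage = Left - Right = 12 - 12 = 0

0


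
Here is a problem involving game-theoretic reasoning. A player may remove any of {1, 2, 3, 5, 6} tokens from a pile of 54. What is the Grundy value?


The subtraction set is S = {1, 2, 3, 5, 6}.
G(k) = mex{ G(k - s) : s in S, s <= k }. We compute iteratively: G(0) = 0.
G(1) = mex({0}) = 1
G(2) = mex({0, 1}) = 2
G(3) = mex({0, 1, 2}) = 3
G(4) = mex({1, 2, 3}) = 0
G(5) = mex({0, 2, 3}) = 1
G(6) = mex({0, 1, 3}) = 2
G(7) = mex({0, 1, 2}) = 3
G(8) = mex({1, 2, 3}) = 0
G(9) = mex({0, 2, 3}) = 1
Observe that G(4)..G(9) = 0, 1, 2, 3, 0, 1 repeats G(0)..G(5) = 0, 1, 2, 3, 0, 1.
For k >= max(S) = 6, G(k) is determined by the previous 6 values G(k-6)..G(k-1); a window of 6 consecutive values has recurred shifted by 4, so by induction G(k + 4) = G(k) for all k >= 0: the sequence is periodic from the start with period 4.
One period: G(0..3) = 0, 1, 2, 3.
54 mod 4 = 2, so G(54) = G(2) = 2.

2


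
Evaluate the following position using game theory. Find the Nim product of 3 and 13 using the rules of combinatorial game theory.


Nim multiplication is bilinear over XOR: (u XOR v) * w = (u*w) XOR (v*w).
So we split each operand into its bit components and XOR the pairwise Nim products.
3 = 1 + 2 (as XOR of powers of 2).
13 = 1 + 4 + 8 (as XOR of powers of 2).
Using the standard Nim-product table on single bits:
  2*2 = 3,   2*4 = 8,   2*8 = 12,
  4*4 = 6,   4*8 = 11,  8*8 = 13,
and  1*x = x (identity), k*l = l*k (commutative).
Pairwise Nim products:
  1 * 1 = 1
  1 * 4 = 4
  1 * 8 = 8
  2 * 1 = 2
  2 * 4 = 8
  2 * 8 = 12
XOR them: 1 XOR 4 XOR 8 XOR 2 XOR 8 XOR 12 = 11.
Result: 3 * 13 = 11 (in Nim).

11


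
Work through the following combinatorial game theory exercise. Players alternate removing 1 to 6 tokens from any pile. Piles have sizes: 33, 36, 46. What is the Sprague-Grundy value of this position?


Subtraction set: {1, 2, 3, 4, 5, 6}
For this subtraction set, G(n) = n mod 7 (period = max + 1 = 7).
Pile 1 (size 33): G(33) = 33 mod 7 = 5
Pile 2 (size 36): G(36) = 36 mod 7 = 1
Pile 3 (size 46): G(46) = 46 mod 7 = 4
Total Grundy value = XOR of all: 5 XOR 1 XOR 4 = 0

0


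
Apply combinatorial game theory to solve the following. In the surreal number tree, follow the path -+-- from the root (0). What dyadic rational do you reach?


Sign expansion: -+--
Rule: track bounds (lo, hi), initially (-inf, +inf). On '+', the current value becomes lo and we move to the simplest number in (value, hi): value + 1 if hi = +inf, otherwise the midpoint (value + hi)/2. On '-', the current value becomes hi and we move to value - 1 if lo = -inf, otherwise the midpoint (lo + value)/2.
Start at 0.
Step 1: sign = -, move left. Bounds: (-inf, 0). Value = -1
Step 2: sign = +, move right. Bounds: (-1, 0). Value = -1/2
Step 3: sign = -, move left. Bounds: (-1, -1/2). Value = -3/4
Step 4: sign = -, move left. Bounds: (-1, -3/4). Value = -7/8
The surreal number with sign expansion -+-- is -7/8.

-7/8


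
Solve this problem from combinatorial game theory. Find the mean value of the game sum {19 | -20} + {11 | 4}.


G1 = {19 | -20}, G2 = {11 | 4}
Each is a switch {a | b} with numbers a > b; its mean value is (a + b)/2, and mean value is additive over game sums: m(G1 + G2) = m(G1) + m(G2).
Mean of G1 = (19 + (-20))/2 = -1/2 = -1/2
Mean of G2 = (11 + (4))/2 = 15/2 = 15/2
Mean of G1 + G2 = -1/2 + 15/2 = 7

7


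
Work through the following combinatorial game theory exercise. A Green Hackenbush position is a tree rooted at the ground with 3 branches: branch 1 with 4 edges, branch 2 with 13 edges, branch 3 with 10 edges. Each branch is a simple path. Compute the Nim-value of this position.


The tree has 3 branches from the ground vertex.
In Green Hackenbush, the Nim-value of a simple path of length k is k.
Branch 1: length 4, Nim-value = 4
Branch 2: length 13, Nim-value = 13
Branch 3: length 10, Nim-value = 10
Total Nim-value = XOR of all branch values:
0 XOR 4 = 4
4 XOR 13 = 9
9 XOR 10 = 3
Nim-value of the tree = 3

3


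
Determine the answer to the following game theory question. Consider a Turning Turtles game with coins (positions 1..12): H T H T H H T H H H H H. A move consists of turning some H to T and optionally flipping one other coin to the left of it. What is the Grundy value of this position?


Coins: H T H T H H T H H H H H
Key fact: a single head at position k behaves exactly like a Nim heap of size k (turning it to T and optionally flipping a coin at j < k corresponds to moving the heap from k to j, or to 0), and heads combine as a disjunctive sum (two heads at the same place would cancel, matching j XOR j = 0). So the Nim-value is the XOR of the 1-indexed positions of the heads.
Face-up positions (1-indexed): [1, 3, 5, 6, 8, 9, 10, 11, 12]
XOR 0 with 1: 0 XOR 1 = 1
XOR 1 with 3: 1 XOR 3 = 2
XOR 2 with 5: 2 XOR 5 = 7
XOR 7 with 6: 7 XOR 6 = 1
XOR 1 with 8: 1 XOR 8 = 9
XOR 9 with 9: 9 XOR 9 = 0
XOR 0 with 10: 0 XOR 10 = 10
XOR 10 with 11: 10 XOR 11 = 1
XOR 1 with 12: 1 XOR 12 = 13
Nim-value = 13

13


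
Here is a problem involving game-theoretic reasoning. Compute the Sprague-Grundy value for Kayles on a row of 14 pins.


Kayles: a move removes 1 or 2 adjacent pins from a contiguous row.
Removing pins from a row of k leaves two independent rows (a, b) with a + b = k - 1 (one pin) or a + b = k - 2 (two pins); an end removal gives a = 0.
By Sprague-Grundy, G(k) = mex{ G(a) XOR G(b) } over all these splits. G(0) = 0.
G(1): splits (0,0):0^0=0 -> mex({0}) = 1
G(2): splits (0,1):0^1=1 (0,0):0^0=0 -> mex({0, 1}) = 2
G(3): splits (0,2):0^2=2 (1,1):1^1=0 (0,1):0^1=1 -> mex({0, 1, 2}) = 3
G(4): splits (0,3):0^3=3 (1,2):1^2=3 (0,2):0^2=2 (1,1):1^1=0 -> mex({0, 2, 3}) = 1
G(5): splits (0,4):0^1=1 (1,3):1^3=2 (2,2):2^2=0 (0,3):0^3=3 (1,2):1^2=3 -> mex({0, 1, 2, 3}) = 4
G(6) = mex({0, 1, 2, 4}) = 3
G(7) = mex({0, 1, 3, 4, 5}) = 2
G(8) = mex({0, 2, 3, 5, 6}) = 1
G(9) = mex({0, 1, 2, 3, 6, 7}) = 4
G(10) = mex({0, 1, 3, 4, 5, 7}) = 2
G(11) = mex({0, 1, 2, 3, 4, 5}) = 6
G(12) = mex({0, 1, 2, 3, 5, 6, 7}) = 4
G(13) = mex({0, 2, 3, 4, 6, 7}) = 1
G(14) = mex({0, 1, 4, 5, 6, 7}) = 2
Therefore G(14) = 2.

2


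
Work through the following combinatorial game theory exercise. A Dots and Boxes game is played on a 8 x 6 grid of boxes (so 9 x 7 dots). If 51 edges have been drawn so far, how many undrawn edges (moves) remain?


Grid: 8 x 6 boxes, i.e. 9 rows and 7 columns of dots.
Horizontal edges: (rows + 1) * cols = 9 * 6 = 54
Vertical edges: rows * (cols + 1) = 8 * 7 = 56
Total edges: 54 + 56 = 110
Edges drawn: 51
Remaining: 110 - 51 = 59

59


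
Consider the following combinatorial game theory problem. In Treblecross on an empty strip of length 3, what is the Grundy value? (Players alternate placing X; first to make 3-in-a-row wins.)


Treblecross: place X on empty cells; 3-in-a-row wins.
Playing within two cells of an existing X lets the opponent win at once, so sensible play treats the cells i-2..i+2 around each X as dead. The player left with no safe cell loses, so this is a normal-play take-away game on strips of safe cells.
Placing X at cell i (0-indexed) of a strip of k safe cells leaves independent strips of sizes max(0, i-2) and max(0, k-i-3). Hence G(k) = mex{ G(max(0,i-2)) XOR G(max(0,k-i-3)) : 0 <= i < k }, with G(0) = 0.
G(1): splits (0,0):0^0=0 -> mex({0}) = 1
G(2): splits (0,0):0^0=0 -> mex({0}) = 1
G(3): splits (0,0):0^0=0 -> mex({0}) = 1
Therefore G(3) = 1.

1


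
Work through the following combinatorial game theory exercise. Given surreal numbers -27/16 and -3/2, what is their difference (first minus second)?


x = -27/16, y = -3/2
Converting to common denominator: 16
x = -27/16, y = -24/16
x - y = -27/16 - -3/2 = -3/16

-3/16


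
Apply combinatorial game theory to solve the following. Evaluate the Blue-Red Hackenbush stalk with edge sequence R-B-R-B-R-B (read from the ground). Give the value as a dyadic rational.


Edges (from ground): R-B-R-B-R-B
By Berlekamp's sign-expansion rule, a Blue-Red Hackenbush stalk has the value of the surreal number whose sign sequence is the edge sequence with B -> + and R -> -.
Sign sequence: -+-+-+
Trace the sign expansion in the surreal number tree, starting from 0:
Edge 1: R (sign -) -> bounds (-inf, 0), value = -1
Edge 2: B (sign +) -> bounds (-1, 0), value = -1/2
Edge 3: R (sign -) -> bounds (-1, -1/2), value = -3/4
Edge 4: B (sign +) -> bounds (-3/4, -1/2), value = -5/8
Edge 5: R (sign -) -> bounds (-3/4, -5/8), value = -11/16
Edge 6: B (sign +) -> bounds (-11/16, -5/8), value = -21/32
Game value = -21/32

-21/32


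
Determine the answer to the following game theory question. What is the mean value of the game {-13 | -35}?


Game = {-13 | -35}, a switch {a | b} with numbers a > b.
Its thermograph has left wall a - t and right wall b + t, which meet at t = (a - b)/2, where both equal (a + b)/2. So the mast (mean value) is at (a + b)/2.
Mean = (-13 + (-35))/2 = -48/2 = -24

-24


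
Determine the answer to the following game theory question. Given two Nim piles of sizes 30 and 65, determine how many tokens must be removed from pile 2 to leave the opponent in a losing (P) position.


Piles: 30 and 65
Current XOR: 30 XOR 65 = 95 (non-zero, so this is an N-position).
To make the XOR zero, we need to find a move that balances the piles.
For pile 2 (size 65): target = 65 XOR 95 = 30
We reduce pile 2 from 65 to 30.
Tokens removed: 65 - 30 = 35
Verification: 30 XOR 30 = 0

35


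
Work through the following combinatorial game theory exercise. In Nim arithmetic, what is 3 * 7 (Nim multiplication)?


Nim multiplication is bilinear over XOR: (u XOR v) * w = (u*w) XOR (v*w).
So we split each operand into its bit components and XOR the pairwise Nim products.
3 = 1 + 2 (as XOR of powers of 2).
7 = 1 + 2 + 4 (as XOR of powers of 2).
Using the standard Nim-product table on single bits:
  2*2 = 3,   2*4 = 8,   2*8 = 12,
  4*4 = 6,   4*8 = 11,  8*8 = 13,
and  1*x = x (identity), k*l = l*k (commutative).
Pairwise Nim products:
  1 * 1 = 1
  1 * 2 = 2
  1 * 4 = 4
  2 * 1 = 2
  2 * 2 = 3
  2 * 4 = 8
XOR them: 1 XOR 2 XOR 4 XOR 2 XOR 3 XOR 8 = 14.
Result: 3 * 7 = 14 (in Nim).

14


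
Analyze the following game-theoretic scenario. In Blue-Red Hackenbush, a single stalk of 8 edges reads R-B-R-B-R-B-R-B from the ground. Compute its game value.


Edges (from ground): R-B-R-B-R-B-R-B
By Berlekamp's sign-expansion rule, a Blue-Red Hackenbush stalk has the value of the surreal number whose sign sequence is the edge sequence with B -> + and R -> -.
Sign sequence: -+-+-+-+
Trace the sign expansion in the surreal number tree, starting from 0:
Edge 1: R (sign -) -> bounds (-inf, 0), value = -1
Edge 2: B (sign +) -> bounds (-1, 0), value = -1/2
Edge 3: R (sign -) -> bounds (-1, -1/2), value = -3/4
Edge 4: B (sign +) -> bounds (-3/4, -1/2), value = -5/8
Edge 5: R (sign -) -> bounds (-3/4, -5/8), value = -11/16
Edge 6: B (sign +) -> bounds (-11/16, -5/8), value = -21/32
Edge 7: R (sign -) -> bounds (-11/16, -21/32), value = -43/64
Edge 8: B (sign +) -> bounds (-43/64, -21/32), value = -85/128
Game value = -85/128

-85/128


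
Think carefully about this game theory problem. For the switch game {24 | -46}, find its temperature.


The game is {24 | -46}, a switch {a | b} with numbers a > b.
Cooling {a | b} by t gives {a - t | b + t}, which stops being hot when a - t = b + t, i.e. at t = (a - b)/2. So the temperature of a switch is (a - b)/2.
Temperature = (Left option - Right option) / 2
= (24 - (-46)) / 2
= 70 / 2
= 35

35
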